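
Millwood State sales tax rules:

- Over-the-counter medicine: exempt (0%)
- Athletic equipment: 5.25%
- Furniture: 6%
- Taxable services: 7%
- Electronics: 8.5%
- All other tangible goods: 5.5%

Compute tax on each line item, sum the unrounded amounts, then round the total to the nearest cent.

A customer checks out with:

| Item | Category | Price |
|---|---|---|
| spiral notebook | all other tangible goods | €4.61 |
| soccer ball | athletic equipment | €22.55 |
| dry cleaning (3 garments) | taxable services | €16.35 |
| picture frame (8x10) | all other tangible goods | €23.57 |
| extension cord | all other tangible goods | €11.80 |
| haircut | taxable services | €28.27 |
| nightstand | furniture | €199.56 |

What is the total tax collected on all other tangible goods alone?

€2.20

Spiral notebook €4.61: all other tangible goods → 5.5% → €0.25355
Picture frame (8x10) €23.57: all other tangible goods → 5.5% → €1.29635
Extension cord €11.80: all other tangible goods → 5.5% → €0.649
Tax on all other tangible goods: unrounded sum = €2.1989 → €2.20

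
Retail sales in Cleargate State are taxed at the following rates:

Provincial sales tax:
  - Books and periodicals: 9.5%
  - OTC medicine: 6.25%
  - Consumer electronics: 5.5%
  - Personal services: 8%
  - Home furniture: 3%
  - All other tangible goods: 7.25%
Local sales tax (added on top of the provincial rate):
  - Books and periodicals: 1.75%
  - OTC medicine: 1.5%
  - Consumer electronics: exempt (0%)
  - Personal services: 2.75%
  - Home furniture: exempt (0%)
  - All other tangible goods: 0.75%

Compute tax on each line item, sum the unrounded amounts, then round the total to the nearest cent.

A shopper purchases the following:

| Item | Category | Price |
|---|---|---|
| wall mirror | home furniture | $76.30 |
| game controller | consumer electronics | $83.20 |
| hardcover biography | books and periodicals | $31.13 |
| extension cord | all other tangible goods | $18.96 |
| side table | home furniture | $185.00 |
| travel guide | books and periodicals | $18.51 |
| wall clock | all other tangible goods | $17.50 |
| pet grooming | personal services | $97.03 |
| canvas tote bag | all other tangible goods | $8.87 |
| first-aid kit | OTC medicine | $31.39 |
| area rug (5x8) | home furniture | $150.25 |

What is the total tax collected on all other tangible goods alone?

$3.63

Extension cord $18.96: all other tangible goods → 7.25% + 0.75% local = 8% → $1.5168
Wall clock $17.50: all other tangible goods → 7.25% + 0.75% local = 8% → $1.40
Canvas tote bag $8.87: all other tangible goods → 7.25% + 0.75% local = 8% → $0.7096
Tax on all other tangible goods: unrounded sum = $3.6264 → $3.63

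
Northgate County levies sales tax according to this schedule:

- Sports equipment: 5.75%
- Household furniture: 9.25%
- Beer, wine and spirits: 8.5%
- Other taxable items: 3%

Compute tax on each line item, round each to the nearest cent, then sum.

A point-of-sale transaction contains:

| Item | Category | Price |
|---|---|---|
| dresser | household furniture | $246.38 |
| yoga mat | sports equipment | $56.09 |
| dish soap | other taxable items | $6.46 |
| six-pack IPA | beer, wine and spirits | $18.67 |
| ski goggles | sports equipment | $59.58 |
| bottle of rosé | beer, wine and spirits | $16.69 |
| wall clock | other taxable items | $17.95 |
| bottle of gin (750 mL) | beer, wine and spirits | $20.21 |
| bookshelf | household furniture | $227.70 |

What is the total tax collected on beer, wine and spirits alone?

$4.73

Six-pack IPA $18.67: beer, wine and spirits → 8.5% → $1.59
Bottle of rosé $16.69: beer, wine and spirits → 8.5% → $1.42
Bottle of gin (750 mL) $20.21: beer, wine and spirits → 8.5% → $1.72
Tax on beer, wine and spirits = $1.59 + $1.42 + $1.72 = $4.73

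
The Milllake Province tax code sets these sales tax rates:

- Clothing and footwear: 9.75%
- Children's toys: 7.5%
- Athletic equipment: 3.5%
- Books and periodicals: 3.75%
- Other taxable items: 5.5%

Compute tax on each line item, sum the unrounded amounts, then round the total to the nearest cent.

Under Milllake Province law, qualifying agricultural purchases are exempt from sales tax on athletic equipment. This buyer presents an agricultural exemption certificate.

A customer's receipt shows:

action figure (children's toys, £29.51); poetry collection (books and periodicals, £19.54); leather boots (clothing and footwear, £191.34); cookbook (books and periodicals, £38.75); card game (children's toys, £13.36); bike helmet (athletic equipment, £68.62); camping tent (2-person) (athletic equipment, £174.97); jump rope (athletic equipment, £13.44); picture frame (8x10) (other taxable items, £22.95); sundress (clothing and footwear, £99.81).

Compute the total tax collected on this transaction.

Action figure £29.51: children's toys → 7.5% → £2.21325
Poetry collection £19.54: books and periodicals → 3.75% → £0.73275
Leather boots £191.34: clothing and footwear → 9.75% → £18.65565
Cookbook £38.75: books and periodicals → 3.75% → £1.453125
Card game £13.36: children's toys → 7.5% → £1.002
Bike helmet £68.62: athletic equipment, buyer-exempt → 0% → £0.00
Camping tent (2-person) £174.97: athletic equipment, buyer-exempt → 0% → £0.00
Jump rope £13.44: athletic equipment, buyer-exempt → 0% → £0.00
Picture frame (8x10) £22.95: other taxable items → 5.5% → £1.26225
Sundress £99.81: clothing and footwear → 9.75% → £9.731475
Unrounded tax sum = £35.0505 → £35.05

£35.05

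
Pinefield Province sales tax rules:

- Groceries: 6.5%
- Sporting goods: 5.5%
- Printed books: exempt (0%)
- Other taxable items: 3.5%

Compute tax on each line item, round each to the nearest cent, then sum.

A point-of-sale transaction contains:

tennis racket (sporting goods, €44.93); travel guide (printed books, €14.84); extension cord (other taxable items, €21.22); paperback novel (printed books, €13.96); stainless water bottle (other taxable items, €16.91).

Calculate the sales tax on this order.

Tennis racket €44.93: sporting goods → 5.5% → €2.47
Travel guide €14.84: printed books → 0% → €0.00
Extension cord €21.22: other taxable items → 3.5% → €0.74
Paperback novel €13.96: printed books → 0% → €0.00
Stainless water bottle €16.91: other taxable items → 3.5% → €0.59
Total tax = €2.47 + €0.74 + €0.59 = €3.80

€3.80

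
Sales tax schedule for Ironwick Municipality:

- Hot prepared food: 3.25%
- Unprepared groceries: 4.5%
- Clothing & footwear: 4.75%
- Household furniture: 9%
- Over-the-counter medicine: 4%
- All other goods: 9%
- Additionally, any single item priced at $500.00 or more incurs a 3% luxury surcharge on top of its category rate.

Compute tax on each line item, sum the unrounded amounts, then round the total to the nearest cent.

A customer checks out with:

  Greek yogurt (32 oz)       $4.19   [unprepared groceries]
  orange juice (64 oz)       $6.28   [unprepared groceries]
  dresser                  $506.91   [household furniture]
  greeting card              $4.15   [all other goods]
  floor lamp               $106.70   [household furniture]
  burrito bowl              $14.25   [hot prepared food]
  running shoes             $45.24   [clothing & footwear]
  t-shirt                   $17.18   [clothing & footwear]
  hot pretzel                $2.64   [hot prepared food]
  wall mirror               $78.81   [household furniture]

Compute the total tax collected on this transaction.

$81.88

Greek yogurt (32 oz) $4.19: unprepared groceries → 4.5% → $0.18855
Orange juice (64 oz) $6.28: unprepared groceries → 4.5% → $0.2826
Dresser $506.91: household furniture → 9% + 3% surcharge = 12% → $60.8292
Greeting card $4.15: all other goods → 9% → $0.3735
Floor lamp $106.70: household furniture → 9% → $9.603
Burrito bowl $14.25: hot prepared food → 3.25% → $0.463125
Running shoes $45.24: clothing & footwear → 4.75% → $2.1489
T-shirt $17.18: clothing & footwear → 4.75% → $0.81605
Hot pretzel $2.64: hot prepared food → 3.25% → $0.0858
Wall mirror $78.81: household furniture → 9% → $7.0929
Unrounded tax sum = $81.883625 → $81.88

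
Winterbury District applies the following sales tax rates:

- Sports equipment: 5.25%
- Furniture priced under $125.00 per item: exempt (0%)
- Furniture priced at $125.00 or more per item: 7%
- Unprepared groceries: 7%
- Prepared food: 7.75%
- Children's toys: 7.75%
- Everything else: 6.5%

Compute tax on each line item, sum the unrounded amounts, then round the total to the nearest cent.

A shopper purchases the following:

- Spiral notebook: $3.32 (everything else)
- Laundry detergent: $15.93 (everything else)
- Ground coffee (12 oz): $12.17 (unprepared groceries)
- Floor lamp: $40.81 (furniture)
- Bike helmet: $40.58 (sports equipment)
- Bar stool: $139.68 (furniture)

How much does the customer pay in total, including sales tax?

Spiral notebook $3.32: everything else → 6.5% → $0.2158
Laundry detergent $15.93: everything else → 6.5% → $1.03545
Ground coffee (12 oz) $12.17: unprepared groceries → 7% → $0.8519
Floor lamp $40.81: furniture, under $125.00 → 0% → $0.00
Bike helmet $40.58: sports equipment → 5.25% → $2.13045
Bar stool $139.68: furniture, $125.00 or more → 7% → $9.7776
Subtotal = $252.49; unrounded tax = $14.0112 → $14.01; total due = $266.50

$266.50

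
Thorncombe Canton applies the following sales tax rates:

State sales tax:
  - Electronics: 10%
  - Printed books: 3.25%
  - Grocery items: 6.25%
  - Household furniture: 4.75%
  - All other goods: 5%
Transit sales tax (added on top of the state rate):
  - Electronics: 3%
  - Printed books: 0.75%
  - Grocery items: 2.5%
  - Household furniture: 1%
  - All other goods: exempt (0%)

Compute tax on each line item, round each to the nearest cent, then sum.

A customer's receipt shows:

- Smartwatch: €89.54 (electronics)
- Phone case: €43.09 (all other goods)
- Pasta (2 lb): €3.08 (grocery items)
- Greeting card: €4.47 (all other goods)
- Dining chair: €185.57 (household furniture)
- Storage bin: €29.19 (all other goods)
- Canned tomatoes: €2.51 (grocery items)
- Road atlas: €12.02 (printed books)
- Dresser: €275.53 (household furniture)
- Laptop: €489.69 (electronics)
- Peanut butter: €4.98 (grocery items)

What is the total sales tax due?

€107.05

Smartwatch €89.54: electronics → 10% + 3% transit = 13% → €11.64
Phone case €43.09: all other goods → 5% + 0% transit = 5% → €2.15
Pasta (2 lb) €3.08: grocery items → 6.25% + 2.5% transit = 8.75% → €0.27
Greeting card €4.47: all other goods → 5% + 0% transit = 5% → €0.22
Dining chair €185.57: household furniture → 4.75% + 1% transit = 5.75% → €10.67
Storage bin €29.19: all other goods → 5% + 0% transit = 5% → €1.46
Canned tomatoes €2.51: grocery items → 6.25% + 2.5% transit = 8.75% → €0.22
Road atlas €12.02: printed books → 3.25% + 0.75% transit = 4% → €0.48
Dresser €275.53: household furniture → 4.75% + 1% transit = 5.75% → €15.84
Laptop €489.69: electronics → 10% + 3% transit = 13% → €63.66
Peanut butter €4.98: grocery items → 6.25% + 2.5% transit = 8.75% → €0.44
Total tax = €11.64 + €2.15 + €0.27 + €0.22 + €10.67 + €1.46 + €0.22 + €0.48 + €15.84 + €63.66 + €0.44 = €107.05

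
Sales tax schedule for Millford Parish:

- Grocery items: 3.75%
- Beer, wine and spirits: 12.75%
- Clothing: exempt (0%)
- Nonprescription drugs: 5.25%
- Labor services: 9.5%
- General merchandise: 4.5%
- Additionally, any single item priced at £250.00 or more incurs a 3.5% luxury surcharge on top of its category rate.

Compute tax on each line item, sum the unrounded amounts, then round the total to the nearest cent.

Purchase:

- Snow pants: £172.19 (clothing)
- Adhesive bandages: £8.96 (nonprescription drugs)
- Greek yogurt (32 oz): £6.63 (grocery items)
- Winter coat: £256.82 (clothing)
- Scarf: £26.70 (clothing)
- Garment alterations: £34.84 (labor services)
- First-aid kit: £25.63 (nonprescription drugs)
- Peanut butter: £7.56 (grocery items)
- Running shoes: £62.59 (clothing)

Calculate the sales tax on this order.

Snow pants £172.19: clothing → 0% → £0.00
Adhesive bandages £8.96: nonprescription drugs → 5.25% → £0.4704
Greek yogurt (32 oz) £6.63: grocery items → 3.75% → £0.248625
Winter coat £256.82: clothing → 0% + 3.5% surcharge = 3.5% → £8.9887
Scarf £26.70: clothing → 0% → £0.00
Garment alterations £34.84: labor services → 9.5% → £3.3098
First-aid kit £25.63: nonprescription drugs → 5.25% → £1.345575
Peanut butter £7.56: grocery items → 3.75% → £0.2835
Running shoes £62.59: clothing → 0% → £0.00
Unrounded tax sum = £14.6466 → £14.65

£14.65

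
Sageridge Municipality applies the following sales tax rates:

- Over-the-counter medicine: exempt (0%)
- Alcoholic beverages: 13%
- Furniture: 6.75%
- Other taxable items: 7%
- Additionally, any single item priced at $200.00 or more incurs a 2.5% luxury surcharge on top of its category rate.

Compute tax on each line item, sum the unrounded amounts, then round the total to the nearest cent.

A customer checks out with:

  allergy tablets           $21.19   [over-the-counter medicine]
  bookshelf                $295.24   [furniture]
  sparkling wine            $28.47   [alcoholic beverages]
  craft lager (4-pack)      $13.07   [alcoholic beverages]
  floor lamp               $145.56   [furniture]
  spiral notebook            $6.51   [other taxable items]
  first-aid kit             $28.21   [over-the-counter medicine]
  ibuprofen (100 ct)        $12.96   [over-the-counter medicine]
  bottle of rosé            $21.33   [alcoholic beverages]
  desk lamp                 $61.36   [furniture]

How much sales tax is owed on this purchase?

$49.91

Allergy tablets $21.19: over-the-counter medicine → 0% → $0.00
Bookshelf $295.24: furniture → 6.75% + 2.5% surcharge = 9.25% → $27.3097
Sparkling wine $28.47: alcoholic beverages → 13% → $3.7011
Craft lager (4-pack) $13.07: alcoholic beverages → 13% → $1.6991
Floor lamp $145.56: furniture → 6.75% → $9.8253
Spiral notebook $6.51: other taxable items → 7% → $0.4557
First-aid kit $28.21: over-the-counter medicine → 0% → $0.00
Ibuprofen (100 ct) $12.96: over-the-counter medicine → 0% → $0.00
Bottle of rosé $21.33: alcoholic beverages → 13% → $2.7729
Desk lamp $61.36: furniture → 6.75% → $4.1418
Unrounded tax sum = $49.9056 → $49.91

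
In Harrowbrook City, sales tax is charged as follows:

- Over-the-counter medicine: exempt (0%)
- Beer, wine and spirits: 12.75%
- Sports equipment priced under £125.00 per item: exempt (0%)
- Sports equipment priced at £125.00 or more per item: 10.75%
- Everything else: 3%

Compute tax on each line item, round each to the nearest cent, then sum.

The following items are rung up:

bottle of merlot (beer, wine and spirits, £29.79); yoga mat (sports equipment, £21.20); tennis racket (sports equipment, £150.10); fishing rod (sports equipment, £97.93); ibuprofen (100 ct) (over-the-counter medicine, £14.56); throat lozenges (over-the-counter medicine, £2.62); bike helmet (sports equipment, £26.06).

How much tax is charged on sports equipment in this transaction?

Yoga mat £21.20: sports equipment, under £125.00 → 0% → £0.00
Tennis racket £150.10: sports equipment, £125.00 or more → 10.75% → £16.14
Fishing rod £97.93: sports equipment, under £125.00 → 0% → £0.00
Bike helmet £26.06: sports equipment, under £125.00 → 0% → £0.00
Tax on sports equipment = £0.00 + £16.14 + £0.00 + £0.00 = £16.14

£16.14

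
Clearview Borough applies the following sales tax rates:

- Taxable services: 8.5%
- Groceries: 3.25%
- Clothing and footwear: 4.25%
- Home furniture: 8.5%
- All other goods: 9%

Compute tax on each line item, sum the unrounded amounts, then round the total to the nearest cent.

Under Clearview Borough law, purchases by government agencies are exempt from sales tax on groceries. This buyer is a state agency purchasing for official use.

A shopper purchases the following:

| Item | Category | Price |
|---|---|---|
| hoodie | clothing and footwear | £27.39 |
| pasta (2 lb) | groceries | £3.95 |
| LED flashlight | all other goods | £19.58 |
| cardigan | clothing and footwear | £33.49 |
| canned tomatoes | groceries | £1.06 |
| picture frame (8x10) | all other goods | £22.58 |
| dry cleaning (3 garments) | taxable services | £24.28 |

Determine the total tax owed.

£8.45

Hoodie £27.39: clothing and footwear → 4.25% → £1.164075
Pasta (2 lb) £3.95: groceries, buyer-exempt → 0% → £0.00
LED flashlight £19.58: all other goods → 9% → £1.7622
Cardigan £33.49: clothing and footwear → 4.25% → £1.423325
Canned tomatoes £1.06: groceries, buyer-exempt → 0% → £0.00
Picture frame (8x10) £22.58: all other goods → 9% → £2.0322
Dry cleaning (3 garments) £24.28: taxable services → 8.5% → £2.0638
Unrounded tax sum = £8.4456 → £8.45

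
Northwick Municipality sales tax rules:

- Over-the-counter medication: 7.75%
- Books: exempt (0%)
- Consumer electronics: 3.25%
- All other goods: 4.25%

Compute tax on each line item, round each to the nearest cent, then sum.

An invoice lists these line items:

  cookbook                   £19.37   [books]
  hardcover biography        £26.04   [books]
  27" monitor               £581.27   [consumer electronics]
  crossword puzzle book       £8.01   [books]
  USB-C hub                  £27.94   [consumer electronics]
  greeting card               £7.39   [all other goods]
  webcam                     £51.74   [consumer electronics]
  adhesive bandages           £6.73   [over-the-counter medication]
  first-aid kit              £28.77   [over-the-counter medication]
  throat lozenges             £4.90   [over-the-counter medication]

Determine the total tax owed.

£24.92

Cookbook £19.37: books → 0% → £0.00
Hardcover biography £26.04: books → 0% → £0.00
27" monitor £581.27: consumer electronics → 3.25% → £18.89
Crossword puzzle book £8.01: books → 0% → £0.00
USB-C hub £27.94: consumer electronics → 3.25% → £0.91
Greeting card £7.39: all other goods → 4.25% → £0.31
Webcam £51.74: consumer electronics → 3.25% → £1.68
Adhesive bandages £6.73: over-the-counter medication → 7.75% → £0.52
First-aid kit £28.77: over-the-counter medication → 7.75% → £2.23
Throat lozenges £4.90: over-the-counter medication → 7.75% → £0.38
Total tax = £18.89 + £0.91 + £0.31 + £1.68 + £0.52 + £2.23 + £0.38 = £24.92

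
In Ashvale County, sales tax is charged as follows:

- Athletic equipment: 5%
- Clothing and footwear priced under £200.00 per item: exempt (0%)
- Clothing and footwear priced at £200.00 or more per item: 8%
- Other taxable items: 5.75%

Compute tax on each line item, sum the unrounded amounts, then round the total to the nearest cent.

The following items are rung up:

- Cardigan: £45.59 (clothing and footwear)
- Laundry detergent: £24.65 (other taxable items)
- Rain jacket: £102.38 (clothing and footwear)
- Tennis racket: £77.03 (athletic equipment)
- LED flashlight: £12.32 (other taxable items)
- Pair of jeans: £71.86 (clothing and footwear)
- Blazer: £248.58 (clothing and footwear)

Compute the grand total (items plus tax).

Cardigan £45.59: clothing and footwear, under £200.00 → 0% → £0.00
Laundry detergent £24.65: other taxable items → 5.75% → £1.417375
Rain jacket £102.38: clothing and footwear, under £200.00 → 0% → £0.00
Tennis racket £77.03: athletic equipment → 5% → £3.8515
LED flashlight £12.32: other taxable items → 5.75% → £0.7084
Pair of jeans £71.86: clothing and footwear, under £200.00 → 0% → £0.00
Blazer £248.58: clothing and footwear, £200.00 or more → 8% → £19.8864
Subtotal = £582.41; unrounded tax = £25.863675 → £25.86; total due = £608.27

£608.27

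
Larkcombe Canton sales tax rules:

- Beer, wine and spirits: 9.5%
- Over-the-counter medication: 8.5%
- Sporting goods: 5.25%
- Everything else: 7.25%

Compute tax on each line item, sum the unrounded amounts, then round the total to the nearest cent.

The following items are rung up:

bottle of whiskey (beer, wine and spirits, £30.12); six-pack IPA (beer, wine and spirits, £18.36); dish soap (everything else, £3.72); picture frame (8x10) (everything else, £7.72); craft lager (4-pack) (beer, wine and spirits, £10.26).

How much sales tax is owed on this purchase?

£6.41

Bottle of whiskey £30.12: beer, wine and spirits → 9.5% → £2.8614
Six-pack IPA £18.36: beer, wine and spirits → 9.5% → £1.7442
Dish soap £3.72: everything else → 7.25% → £0.2697
Picture frame (8x10) £7.72: everything else → 7.25% → £0.5597
Craft lager (4-pack) £10.26: beer, wine and spirits → 9.5% → £0.9747
Unrounded tax sum = £6.4097 → £6.41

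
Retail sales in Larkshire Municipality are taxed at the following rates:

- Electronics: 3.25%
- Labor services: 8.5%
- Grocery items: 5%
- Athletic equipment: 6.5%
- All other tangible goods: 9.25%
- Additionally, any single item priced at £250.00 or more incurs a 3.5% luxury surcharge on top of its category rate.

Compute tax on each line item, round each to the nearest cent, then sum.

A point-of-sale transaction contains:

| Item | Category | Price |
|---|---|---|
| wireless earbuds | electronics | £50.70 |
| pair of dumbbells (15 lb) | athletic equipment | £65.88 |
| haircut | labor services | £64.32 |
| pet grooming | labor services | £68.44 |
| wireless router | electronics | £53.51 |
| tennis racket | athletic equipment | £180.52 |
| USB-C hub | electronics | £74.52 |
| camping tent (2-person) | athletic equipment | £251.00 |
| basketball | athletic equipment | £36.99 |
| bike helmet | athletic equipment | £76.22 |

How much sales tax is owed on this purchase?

Wireless earbuds £50.70: electronics → 3.25% → £1.65
Pair of dumbbells (15 lb) £65.88: athletic equipment → 6.5% → £4.28
Haircut £64.32: labor services → 8.5% → £5.47
Pet grooming £68.44: labor services → 8.5% → £5.82
Wireless router £53.51: electronics → 3.25% → £1.74
Tennis racket £180.52: athletic equipment → 6.5% → £11.73
USB-C hub £74.52: electronics → 3.25% → £2.42
Camping tent (2-person) £251.00: athletic equipment → 6.5% + 3.5% surcharge = 10% → £25.10
Basketball £36.99: athletic equipment → 6.5% → £2.40
Bike helmet £76.22: athletic equipment → 6.5% → £4.95
Total tax = £1.65 + £4.28 + £5.47 + £5.82 + £1.74 + £11.73 + £2.42 + £25.10 + £2.40 + £4.95 = £65.56

£65.56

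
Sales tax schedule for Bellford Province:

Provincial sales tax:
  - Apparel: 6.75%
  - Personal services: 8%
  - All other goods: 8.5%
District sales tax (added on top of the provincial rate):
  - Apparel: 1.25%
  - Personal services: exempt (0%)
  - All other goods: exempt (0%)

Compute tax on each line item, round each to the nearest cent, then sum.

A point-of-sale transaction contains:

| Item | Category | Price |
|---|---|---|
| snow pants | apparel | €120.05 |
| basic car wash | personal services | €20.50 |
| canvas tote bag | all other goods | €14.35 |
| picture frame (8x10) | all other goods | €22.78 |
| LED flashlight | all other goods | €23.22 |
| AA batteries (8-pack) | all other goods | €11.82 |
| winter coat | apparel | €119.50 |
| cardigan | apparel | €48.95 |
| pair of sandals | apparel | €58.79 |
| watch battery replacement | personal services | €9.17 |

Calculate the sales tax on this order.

€36.28

Snow pants €120.05: apparel → 6.75% + 1.25% district = 8% → €9.60
Basic car wash €20.50: personal services → 8% + 0% district = 8% → €1.64
Canvas tote bag €14.35: all other goods → 8.5% + 0% district = 8.5% → €1.22
Picture frame (8x10) €22.78: all other goods → 8.5% + 0% district = 8.5% → €1.94
LED flashlight €23.22: all other goods → 8.5% + 0% district = 8.5% → €1.97
AA batteries (8-pack) €11.82: all other goods → 8.5% + 0% district = 8.5% → €1.00
Winter coat €119.50: apparel → 6.75% + 1.25% district = 8% → €9.56
Cardigan €48.95: apparel → 6.75% + 1.25% district = 8% → €3.92
Pair of sandals €58.79: apparel → 6.75% + 1.25% district = 8% → €4.70
Watch battery replacement €9.17: personal services → 8% + 0% district = 8% → €0.73
Total tax = €9.60 + €1.64 + €1.22 + €1.94 + €1.97 + €1.00 + €9.56 + €3.92 + €4.70 + €0.73 = €36.28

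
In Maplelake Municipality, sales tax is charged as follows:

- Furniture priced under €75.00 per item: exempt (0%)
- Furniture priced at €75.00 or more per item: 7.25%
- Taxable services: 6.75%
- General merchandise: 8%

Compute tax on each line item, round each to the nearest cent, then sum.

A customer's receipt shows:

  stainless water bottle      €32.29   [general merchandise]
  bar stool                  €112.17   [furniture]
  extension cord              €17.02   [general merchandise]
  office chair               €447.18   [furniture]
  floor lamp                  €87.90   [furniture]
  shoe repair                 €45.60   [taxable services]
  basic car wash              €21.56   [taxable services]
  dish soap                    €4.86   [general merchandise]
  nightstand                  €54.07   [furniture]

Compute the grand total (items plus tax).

€878.44

Stainless water bottle €32.29: general merchandise → 8% → €2.58
Bar stool €112.17: furniture, €75.00 or more → 7.25% → €8.13
Extension cord €17.02: general merchandise → 8% → €1.36
Office chair €447.18: furniture, €75.00 or more → 7.25% → €32.42
Floor lamp €87.90: furniture, €75.00 or more → 7.25% → €6.37
Shoe repair €45.60: taxable services → 6.75% → €3.08
Basic car wash €21.56: taxable services → 6.75% → €1.46
Dish soap €4.86: general merchandise → 8% → €0.39
Nightstand €54.07: furniture, under €75.00 → 0% → €0.00
Subtotal = €822.65; tax = €55.79; total due = €878.44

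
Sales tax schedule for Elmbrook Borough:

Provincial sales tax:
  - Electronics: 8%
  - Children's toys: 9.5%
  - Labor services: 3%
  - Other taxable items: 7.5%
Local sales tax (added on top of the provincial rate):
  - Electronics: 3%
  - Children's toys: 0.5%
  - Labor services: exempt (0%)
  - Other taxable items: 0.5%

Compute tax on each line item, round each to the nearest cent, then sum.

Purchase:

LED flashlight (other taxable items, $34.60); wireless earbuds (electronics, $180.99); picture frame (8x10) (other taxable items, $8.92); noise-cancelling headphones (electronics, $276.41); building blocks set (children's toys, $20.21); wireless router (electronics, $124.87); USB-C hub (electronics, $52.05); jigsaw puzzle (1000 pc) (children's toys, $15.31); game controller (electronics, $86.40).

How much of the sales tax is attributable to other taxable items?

LED flashlight $34.60: other taxable items → 7.5% + 0.5% local = 8% → $2.77
Picture frame (8x10) $8.92: other taxable items → 7.5% + 0.5% local = 8% → $0.71
Tax on other taxable items = $2.77 + $0.71 = $3.48

$3.48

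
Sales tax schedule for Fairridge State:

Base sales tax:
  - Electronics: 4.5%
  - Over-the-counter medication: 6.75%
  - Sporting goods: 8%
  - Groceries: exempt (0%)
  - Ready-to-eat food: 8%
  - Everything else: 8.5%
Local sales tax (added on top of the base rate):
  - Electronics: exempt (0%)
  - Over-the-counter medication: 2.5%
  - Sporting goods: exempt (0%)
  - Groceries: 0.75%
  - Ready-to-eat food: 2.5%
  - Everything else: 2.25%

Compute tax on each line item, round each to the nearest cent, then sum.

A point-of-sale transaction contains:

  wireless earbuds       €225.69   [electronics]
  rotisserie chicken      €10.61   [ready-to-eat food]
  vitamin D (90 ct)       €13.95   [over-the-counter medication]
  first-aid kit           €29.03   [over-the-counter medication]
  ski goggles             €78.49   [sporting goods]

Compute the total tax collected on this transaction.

€21.53

Wireless earbuds €225.69: electronics → 4.5% + 0% local = 4.5% → €10.16
Rotisserie chicken €10.61: ready-to-eat food → 8% + 2.5% local = 10.5% → €1.11
Vitamin D (90 ct) €13.95: over-the-counter medication → 6.75% + 2.5% local = 9.25% → €1.29
First-aid kit €29.03: over-the-counter medication → 6.75% + 2.5% local = 9.25% → €2.69
Ski goggles €78.49: sporting goods → 8% + 0% local = 8% → €6.28
Total tax = €10.16 + €1.11 + €1.29 + €2.69 + €6.28 = €21.53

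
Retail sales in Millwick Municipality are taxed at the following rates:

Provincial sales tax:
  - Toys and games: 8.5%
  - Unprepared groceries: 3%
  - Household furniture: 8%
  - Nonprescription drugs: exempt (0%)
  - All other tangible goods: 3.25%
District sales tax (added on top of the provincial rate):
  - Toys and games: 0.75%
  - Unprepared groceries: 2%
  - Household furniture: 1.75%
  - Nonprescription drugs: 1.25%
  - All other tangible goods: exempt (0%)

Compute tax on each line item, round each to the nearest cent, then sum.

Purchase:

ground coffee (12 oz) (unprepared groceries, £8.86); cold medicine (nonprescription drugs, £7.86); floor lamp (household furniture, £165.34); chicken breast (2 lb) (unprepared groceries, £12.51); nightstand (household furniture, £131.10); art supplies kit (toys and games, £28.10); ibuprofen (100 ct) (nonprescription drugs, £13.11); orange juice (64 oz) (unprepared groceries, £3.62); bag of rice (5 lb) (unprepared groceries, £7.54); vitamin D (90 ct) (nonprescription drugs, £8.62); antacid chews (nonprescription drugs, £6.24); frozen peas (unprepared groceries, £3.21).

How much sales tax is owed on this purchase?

£33.74

Ground coffee (12 oz) £8.86: unprepared groceries → 3% + 2% district = 5% → £0.44
Cold medicine £7.86: nonprescription drugs → 0% + 1.25% district = 1.25% → £0.10
Floor lamp £165.34: household furniture → 8% + 1.75% district = 9.75% → £16.12
Chicken breast (2 lb) £12.51: unprepared groceries → 3% + 2% district = 5% → £0.63
Nightstand £131.10: household furniture → 8% + 1.75% district = 9.75% → £12.78
Art supplies kit £28.10: toys and games → 8.5% + 0.75% district = 9.25% → £2.60
Ibuprofen (100 ct) £13.11: nonprescription drugs → 0% + 1.25% district = 1.25% → £0.16
Orange juice (64 oz) £3.62: unprepared groceries → 3% + 2% district = 5% → £0.18
Bag of rice (5 lb) £7.54: unprepared groceries → 3% + 2% district = 5% → £0.38
Vitamin D (90 ct) £8.62: nonprescription drugs → 0% + 1.25% district = 1.25% → £0.11
Antacid chews £6.24: nonprescription drugs → 0% + 1.25% district = 1.25% → £0.08
Frozen peas £3.21: unprepared groceries → 3% + 2% district = 5% → £0.16
Total tax = £0.44 + £0.10 + £16.12 + £0.63 + £12.78 + £2.60 + £0.16 + £0.18 + £0.38 + £0.11 + £0.08 + £0.16 = £33.74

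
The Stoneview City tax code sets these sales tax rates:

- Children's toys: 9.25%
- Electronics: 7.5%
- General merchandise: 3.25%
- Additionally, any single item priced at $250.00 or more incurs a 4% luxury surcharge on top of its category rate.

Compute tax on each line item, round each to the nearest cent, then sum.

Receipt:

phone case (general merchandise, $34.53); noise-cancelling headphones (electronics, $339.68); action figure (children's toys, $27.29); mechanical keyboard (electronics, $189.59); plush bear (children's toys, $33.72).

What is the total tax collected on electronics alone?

Noise-cancelling headphones $339.68: electronics → 7.5% + 4% surcharge = 11.5% → $39.06
Mechanical keyboard $189.59: electronics → 7.5% → $14.22
Tax on electronics = $39.06 + $14.22 = $53.28

$53.28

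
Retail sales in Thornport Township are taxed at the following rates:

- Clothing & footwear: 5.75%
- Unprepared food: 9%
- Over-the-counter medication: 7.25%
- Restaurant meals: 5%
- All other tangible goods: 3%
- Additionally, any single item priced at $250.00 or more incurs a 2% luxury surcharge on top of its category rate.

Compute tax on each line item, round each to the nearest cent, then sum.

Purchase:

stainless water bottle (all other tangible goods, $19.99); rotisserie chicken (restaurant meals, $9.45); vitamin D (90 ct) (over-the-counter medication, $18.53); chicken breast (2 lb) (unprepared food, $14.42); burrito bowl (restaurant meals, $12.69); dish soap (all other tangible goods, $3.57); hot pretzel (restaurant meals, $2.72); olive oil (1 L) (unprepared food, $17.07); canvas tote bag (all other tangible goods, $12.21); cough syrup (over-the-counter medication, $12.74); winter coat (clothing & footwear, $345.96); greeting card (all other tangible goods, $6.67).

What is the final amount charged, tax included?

$510.45

Stainless water bottle $19.99: all other tangible goods → 3% → $0.60
Rotisserie chicken $9.45: restaurant meals → 5% → $0.47
Vitamin D (90 ct) $18.53: over-the-counter medication → 7.25% → $1.34
Chicken breast (2 lb) $14.42: unprepared food → 9% → $1.30
Burrito bowl $12.69: restaurant meals → 5% → $0.63
Dish soap $3.57: all other tangible goods → 3% → $0.11
Hot pretzel $2.72: restaurant meals → 5% → $0.14
Olive oil (1 L) $17.07: unprepared food → 9% → $1.54
Canvas tote bag $12.21: all other tangible goods → 3% → $0.37
Cough syrup $12.74: over-the-counter medication → 7.25% → $0.92
Winter coat $345.96: clothing & footwear → 5.75% + 2% surcharge = 7.75% → $26.81
Greeting card $6.67: all other tangible goods → 3% → $0.20
Subtotal = $476.02; tax = $34.43; total due = $510.45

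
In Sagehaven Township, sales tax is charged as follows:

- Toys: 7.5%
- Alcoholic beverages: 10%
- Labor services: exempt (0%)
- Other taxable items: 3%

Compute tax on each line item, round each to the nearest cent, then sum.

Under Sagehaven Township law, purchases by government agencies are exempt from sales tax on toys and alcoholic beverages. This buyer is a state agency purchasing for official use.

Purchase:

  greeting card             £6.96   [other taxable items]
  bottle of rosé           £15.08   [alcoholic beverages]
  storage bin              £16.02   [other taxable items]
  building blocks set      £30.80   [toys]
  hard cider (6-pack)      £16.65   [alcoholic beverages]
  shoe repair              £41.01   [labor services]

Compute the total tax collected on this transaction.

£0.69

Greeting card £6.96: other taxable items → 3% → £0.21
Bottle of rosé £15.08: alcoholic beverages, buyer-exempt → 0% → £0.00
Storage bin £16.02: other taxable items → 3% → £0.48
Building blocks set £30.80: toys, buyer-exempt → 0% → £0.00
Hard cider (6-pack) £16.65: alcoholic beverages, buyer-exempt → 0% → £0.00
Shoe repair £41.01: labor services → 0% → £0.00
Total tax = £0.21 + £0.48 = £0.69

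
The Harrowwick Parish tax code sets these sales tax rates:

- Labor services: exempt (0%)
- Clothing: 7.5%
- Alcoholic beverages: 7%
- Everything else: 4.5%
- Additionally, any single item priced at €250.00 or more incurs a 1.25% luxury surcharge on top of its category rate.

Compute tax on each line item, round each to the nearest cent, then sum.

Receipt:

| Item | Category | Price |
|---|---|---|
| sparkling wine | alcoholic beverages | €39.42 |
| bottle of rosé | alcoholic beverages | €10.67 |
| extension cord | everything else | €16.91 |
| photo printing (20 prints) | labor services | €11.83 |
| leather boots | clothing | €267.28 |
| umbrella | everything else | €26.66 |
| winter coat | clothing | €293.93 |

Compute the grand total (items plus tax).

Sparkling wine €39.42: alcoholic beverages → 7% → €2.76
Bottle of rosé €10.67: alcoholic beverages → 7% → €0.75
Extension cord €16.91: everything else → 4.5% → €0.76
Photo printing (20 prints) €11.83: labor services → 0% → €0.00
Leather boots €267.28: clothing → 7.5% + 1.25% surcharge = 8.75% → €23.39
Umbrella €26.66: everything else → 4.5% → €1.20
Winter coat €293.93: clothing → 7.5% + 1.25% surcharge = 8.75% → €25.72
Subtotal = €666.70; tax = €54.58; total due = €721.28

€721.28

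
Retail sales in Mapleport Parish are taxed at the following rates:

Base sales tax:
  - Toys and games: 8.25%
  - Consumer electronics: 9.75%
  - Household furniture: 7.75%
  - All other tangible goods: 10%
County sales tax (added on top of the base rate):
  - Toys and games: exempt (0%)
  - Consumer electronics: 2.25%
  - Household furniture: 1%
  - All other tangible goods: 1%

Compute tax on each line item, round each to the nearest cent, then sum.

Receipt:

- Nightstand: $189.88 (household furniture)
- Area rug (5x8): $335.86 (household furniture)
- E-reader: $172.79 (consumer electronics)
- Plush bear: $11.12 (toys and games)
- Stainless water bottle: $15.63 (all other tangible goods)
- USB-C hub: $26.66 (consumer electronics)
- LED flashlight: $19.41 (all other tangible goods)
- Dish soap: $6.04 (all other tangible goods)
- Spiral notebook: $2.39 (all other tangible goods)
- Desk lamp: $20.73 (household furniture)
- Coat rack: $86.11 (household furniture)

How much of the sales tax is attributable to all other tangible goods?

$4.78

Stainless water bottle $15.63: all other tangible goods → 10% + 1% county = 11% → $1.72
LED flashlight $19.41: all other tangible goods → 10% + 1% county = 11% → $2.14
Dish soap $6.04: all other tangible goods → 10% + 1% county = 11% → $0.66
Spiral notebook $2.39: all other tangible goods → 10% + 1% county = 11% → $0.26
Tax on all other tangible goods = $1.72 + $2.14 + $0.66 + $0.26 = $4.78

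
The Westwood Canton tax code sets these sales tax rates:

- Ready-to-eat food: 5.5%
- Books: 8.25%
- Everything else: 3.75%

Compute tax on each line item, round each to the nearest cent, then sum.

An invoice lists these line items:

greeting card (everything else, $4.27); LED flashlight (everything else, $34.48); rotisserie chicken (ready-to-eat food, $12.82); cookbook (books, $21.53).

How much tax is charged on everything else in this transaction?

$1.45

Greeting card $4.27: everything else → 3.75% → $0.16
LED flashlight $34.48: everything else → 3.75% → $1.29
Tax on everything else = $0.16 + $1.29 = $1.45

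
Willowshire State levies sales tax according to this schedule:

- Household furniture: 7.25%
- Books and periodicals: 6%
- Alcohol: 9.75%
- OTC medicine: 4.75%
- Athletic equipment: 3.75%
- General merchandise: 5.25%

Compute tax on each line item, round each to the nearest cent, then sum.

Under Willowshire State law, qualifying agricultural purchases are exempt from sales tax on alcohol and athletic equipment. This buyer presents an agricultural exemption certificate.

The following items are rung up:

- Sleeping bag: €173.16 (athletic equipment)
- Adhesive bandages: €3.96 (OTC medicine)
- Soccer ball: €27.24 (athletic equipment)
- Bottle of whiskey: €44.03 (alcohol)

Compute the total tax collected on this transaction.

Sleeping bag €173.16: athletic equipment, buyer-exempt → 0% → €0.00
Adhesive bandages €3.96: OTC medicine → 4.75% → €0.19
Soccer ball €27.24: athletic equipment, buyer-exempt → 0% → €0.00
Bottle of whiskey €44.03: alcohol, buyer-exempt → 0% → €0.00
Total tax = €0.19

€0.19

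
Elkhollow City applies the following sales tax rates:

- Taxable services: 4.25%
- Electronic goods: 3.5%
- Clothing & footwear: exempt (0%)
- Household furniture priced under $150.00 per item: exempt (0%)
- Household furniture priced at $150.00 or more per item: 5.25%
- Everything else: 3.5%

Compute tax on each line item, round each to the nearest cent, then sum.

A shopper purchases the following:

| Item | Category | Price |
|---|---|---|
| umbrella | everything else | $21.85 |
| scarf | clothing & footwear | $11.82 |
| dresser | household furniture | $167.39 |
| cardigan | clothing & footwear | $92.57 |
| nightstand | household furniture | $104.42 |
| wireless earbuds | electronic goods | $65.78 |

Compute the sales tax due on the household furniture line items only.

Dresser $167.39: household furniture, $150.00 or more → 5.25% → $8.79
Nightstand $104.42: household furniture, under $150.00 → 0% → $0.00
Tax on household furniture = $8.79 + $0.00 = $8.79

$8.79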